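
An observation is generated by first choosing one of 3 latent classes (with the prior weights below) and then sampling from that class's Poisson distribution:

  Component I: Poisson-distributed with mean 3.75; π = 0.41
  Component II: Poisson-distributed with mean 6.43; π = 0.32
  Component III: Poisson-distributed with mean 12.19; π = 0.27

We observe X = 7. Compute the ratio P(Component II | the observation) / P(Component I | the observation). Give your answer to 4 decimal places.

Only the two components matter; the odds are (π_i f_i(x)) / (π_j f_j(x)).
Poisson probabilities:
  p_I = 0.0486613
  p_II = 0.145389
  p_III = 0.0403223
Odds = (0.32/0.41) × (0.145389/0.0486613) = 0.780488 × 2.98778 ≈ 2.3319

2.3319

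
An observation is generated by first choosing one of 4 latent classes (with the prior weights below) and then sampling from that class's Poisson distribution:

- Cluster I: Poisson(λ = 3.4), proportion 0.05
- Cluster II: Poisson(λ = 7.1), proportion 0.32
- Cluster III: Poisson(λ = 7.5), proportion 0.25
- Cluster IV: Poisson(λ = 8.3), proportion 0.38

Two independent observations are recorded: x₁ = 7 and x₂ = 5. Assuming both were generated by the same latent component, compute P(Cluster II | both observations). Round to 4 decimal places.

0.4138

P(component k | x) = π_k·f_k(x) / marginal(x), where marginal(x) = Σ_j π_j·f_j(x).
Since both observations come from the same component, the likelihood for component k is f_k(x₁)·f_k(x₂).
  f_I = [e^(−3.4)·3.4^7/7! = 0.0347793] × [0.126361] = 0.00439474
  f_II = [e^(−7.1)·7.1^7/7! = 0.148897] × [0.124057] = 0.0184717
  f_III = [e^(−7.5)·7.5^7/7! = 0.146484] × [0.109375] = 0.0160216
  f_IV = [e^(−8.3)·8.3^7/7! = 0.133805] × [0.0815765] = 0.0109153
Prior × likelihood for each component:
  π_I·f_I = 0.05 × 0.00439474 = 0.000219737
  π_II·f_II = 0.32 × 0.0184717 = 0.00591094
  π_III·f_III = 0.25 × 0.0160216 = 0.0040054
  π_IV·f_IV = 0.38 × 0.0109153 = 0.00414783
Normaliser: 0.000219737 + 0.00591094 + 0.0040054 + 0.00414783 = 0.0142839
So the posterior for Cluster II is 0.00591094 / 0.0142839 ≈ 0.4138.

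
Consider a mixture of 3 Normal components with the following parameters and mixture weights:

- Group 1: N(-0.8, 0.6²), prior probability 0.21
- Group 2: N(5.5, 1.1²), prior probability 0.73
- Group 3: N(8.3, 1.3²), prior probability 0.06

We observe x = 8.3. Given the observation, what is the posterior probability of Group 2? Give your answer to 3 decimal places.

0.360

The responsibility of component k is π_k f_k(x) divided by Σ_j π_j f_j(x).
Component likelihoods at x = 8.3:
  p_1 = (1/(0.6·√(2π)))·exp(−(8.3−-0.8)²/(2·0.6²)) = 0.664904·exp(-115.01389) = 7.46211e-51
  p_2 = (1/(1.1·√(2π)))·exp(−(8.3−5.5)²/(2·1.1²)) = 0.362675·exp(-3.23967) = 0.0142085
  p_3 = (1/(1.3·√(2π)))·exp(−(8.3−8.3)²/(2·1.3²)) = 0.306879·exp(-0.00000) = 0.306879
Unnormalised posteriors:
  π_1·p_1 = 0.21 × 7.46211e-51 = 1.56704e-51
  π_2·p_2 = 0.73 × 0.0142085 = 0.0103722
  π_3·p_3 = 0.06 × 0.306879 = 0.0184127
Evidence: 1.56704e-51 + 0.0103722 + 0.0184127 = 0.0287849
P(Group 2 | x) ≈ 0.360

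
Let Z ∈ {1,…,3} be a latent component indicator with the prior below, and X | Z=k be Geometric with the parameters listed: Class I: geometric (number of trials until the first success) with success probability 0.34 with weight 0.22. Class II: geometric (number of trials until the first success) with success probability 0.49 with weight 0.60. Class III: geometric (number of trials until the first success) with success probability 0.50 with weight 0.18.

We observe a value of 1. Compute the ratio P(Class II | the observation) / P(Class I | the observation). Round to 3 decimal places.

3.930

Only the two components matter; the odds are (P(Z=i) f_i(x)) / (P(Z=j) f_j(x)).
Geometric probabilities:
  L_I = 0.34·(1−0.34)^0 = 0.34·1 = 0.34
  L_II = 0.49·(1−0.49)^0 = 0.49·1 = 0.49
  L_III = 0.50·(1−0.50)^0 = 0.50·1 = 0.5
0.294 / 0.0748 ≈ 3.930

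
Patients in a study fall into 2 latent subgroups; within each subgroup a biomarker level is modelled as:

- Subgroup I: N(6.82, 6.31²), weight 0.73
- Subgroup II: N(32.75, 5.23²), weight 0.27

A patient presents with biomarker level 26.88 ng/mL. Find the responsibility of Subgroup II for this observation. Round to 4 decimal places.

Apply Bayes' rule: the posterior for each component is proportional to its prior times its likelihood at x.
Component likelihoods at x = 26.88 ng/mL:
  L_I = 0.000403897
  L_II = 0.0406316
Weight by the priors:
  P(Z=I)·L_I = 0.73 × 0.000403897 = 0.000294845
  P(Z=II)·L_II = 0.27 × 0.0406316 = 0.0109705
Sum: 0.000294845 + 0.0109705 = 0.0112654
P(Subgroup II | x) = 0.0109705 / 0.0112654 ≈ 0.9738

0.9738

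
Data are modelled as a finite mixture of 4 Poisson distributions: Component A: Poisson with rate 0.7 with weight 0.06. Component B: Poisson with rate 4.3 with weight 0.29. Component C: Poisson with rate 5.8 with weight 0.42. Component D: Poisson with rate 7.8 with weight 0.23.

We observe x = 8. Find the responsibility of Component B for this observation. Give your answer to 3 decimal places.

0.136

Apply Bayes' rule: the posterior for each component is proportional to its prior times its likelihood at x.
Component likelihoods at x = 8:
  L_A = 7.09999e-07
  L_B = 0.0393333
  L_C = 0.0961602
  L_D = 0.139232
Prior × likelihood for each component:
  w_A·L_A = 0.06 × 7.09999e-07 = 4.25999e-08
  w_B·L_B = 0.29 × 0.0393333 = 0.0114067
  w_C·L_C = 0.42 × 0.0961602 = 0.0403873
  w_D·L_D = 0.23 × 0.139232 = 0.0320234
Sum: 4.25999e-08 + 0.0114067 + 0.0403873 + 0.0320234 = 0.0838174
Responsibility of Component B: 0.0114067 / 0.0838174 ≈ 0.136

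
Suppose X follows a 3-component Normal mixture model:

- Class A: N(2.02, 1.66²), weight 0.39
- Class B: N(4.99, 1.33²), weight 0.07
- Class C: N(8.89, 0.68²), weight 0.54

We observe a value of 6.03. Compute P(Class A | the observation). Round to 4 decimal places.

0.2462

P(component k | x) = π_k·f_k(x) / marginal(x), where marginal(x) = Σ_j π_j·f_j(x).
Normal densities:
  p_A = 0.0129914
  p_B = 0.220944
  p_C = 8.45642e-05
Prior × likelihood for each component:
  π_A·p_A = 0.39 × 0.0129914 = 0.00506664
  π_B·p_B = 0.07 × 0.220944 = 0.0154661
  π_C·p_C = 0.54 × 8.45642e-05 = 4.56647e-05
Denominator: 0.00506664 + 0.0154661 + 4.56647e-05 = 0.0205784
P(Class A | x) ≈ 0.2462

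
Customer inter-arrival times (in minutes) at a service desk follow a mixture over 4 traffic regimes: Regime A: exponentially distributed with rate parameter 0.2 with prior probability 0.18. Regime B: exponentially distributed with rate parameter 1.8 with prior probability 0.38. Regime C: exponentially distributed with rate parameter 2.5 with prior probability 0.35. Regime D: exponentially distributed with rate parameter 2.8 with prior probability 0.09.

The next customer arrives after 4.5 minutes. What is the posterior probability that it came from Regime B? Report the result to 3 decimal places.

0.014

The responsibility of component k is w_k f_k(x) divided by Σ_j w_j f_j(x).
Evaluate each component's likelihood at the observed value:
  p_A = 0.2·e^(−0.2·4.5) = 0.2·e^(−0.9000) = 0.0813139
  p_B = 1.8·e^(−1.8·4.5) = 1.8·e^(−8.1000) = 0.00054637
  p_C = 2.5·e^(−2.5·4.5) = 2.5·e^(−11.2500) = 3.25182e-05
  p_D = 2.8·e^(−2.8·4.5) = 2.8·e^(−12.6000) = 9.44164e-06
Prior × likelihood for each component:
  w_A·p_A = 0.18 × 0.0813139 = 0.0146365
  w_B·p_B = 0.38 × 0.00054637 = 0.000207621
  w_C·p_C = 0.35 × 3.25182e-05 = 1.13814e-05
  w_D·p_D = 0.09 × 9.44164e-06 = 8.49748e-07
Evidence: 0.0146365 + 0.000207621 + 1.13814e-05 + 8.49748e-07 = 0.0148564
So the posterior for Regime B is 0.000207621 / 0.0148564 ≈ 0.014.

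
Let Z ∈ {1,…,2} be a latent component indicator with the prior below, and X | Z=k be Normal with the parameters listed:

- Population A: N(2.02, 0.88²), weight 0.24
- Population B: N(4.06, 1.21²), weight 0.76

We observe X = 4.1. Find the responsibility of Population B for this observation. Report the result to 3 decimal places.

0.974

By Bayes' theorem, P(k | x) = π_k f_k(x) / Σ_j π_j f_j(x).
Component likelihoods at x = 4.1:
  f_A = 0.0277507
  f_B = 0.329524
Multiply by the mixture weights:
  π_A·f_A = 0.24 × 0.0277507 = 0.00666017
  π_B·f_B = 0.76 × 0.329524 = 0.250438
Sum: 0.00666017 + 0.250438 = 0.257099
So the posterior for Population B is 0.250438 / 0.257099 ≈ 0.974.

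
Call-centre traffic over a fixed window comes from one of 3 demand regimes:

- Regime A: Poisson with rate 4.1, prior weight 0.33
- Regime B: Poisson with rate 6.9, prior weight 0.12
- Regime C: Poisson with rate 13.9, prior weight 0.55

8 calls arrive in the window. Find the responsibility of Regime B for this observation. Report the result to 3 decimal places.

Posterior ∝ prior × likelihood, so P(k | x) ∝ π_k f_k(x); normalise over all components.
Evaluate each component's likelihood at the observed value:
  p_A = 0.0328203
  p_B = 0.128422
  p_C = 0.0317618
Unnormalised posteriors:
  π_A·p_A = 0.33 × 0.0328203 = 0.0108307
  π_B·p_B = 0.12 × 0.128422 = 0.0154107
  π_C·p_C = 0.55 × 0.0317618 = 0.017469
Sum: 0.0108307 + 0.0154107 + 0.017469 = 0.0437103
P(Regime B | the observation) ≈ 0.353

0.353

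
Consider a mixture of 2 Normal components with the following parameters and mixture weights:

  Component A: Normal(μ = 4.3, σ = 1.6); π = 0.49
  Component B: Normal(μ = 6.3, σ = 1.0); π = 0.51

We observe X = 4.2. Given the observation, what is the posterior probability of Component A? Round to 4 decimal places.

Posterior ∝ prior × likelihood, so P(k | x) ∝ π_k f_k(x); normalise over all components.
Component likelihoods at x = 4.2:
  L_A = (1/(1.6·√(2π)))·exp(−(4.2−4.3)²/(2·1.6²)) = 0.249339·exp(-0.00195) = 0.248852
  L_B = (1/(1.0·√(2π)))·exp(−(4.2−6.3)²/(2·1.0²)) = 0.398942·exp(-2.20500) = 0.0439836
Weight by the priors:
  π_A·L_A = 0.49 × 0.248852 = 0.121938
  π_B·L_B = 0.51 × 0.0439836 = 0.0224316
Marginal: 0.121938 + 0.0224316 = 0.144369
P(Component A | the observation) = 0.121938 / 0.144369 ≈ 0.8446

0.8446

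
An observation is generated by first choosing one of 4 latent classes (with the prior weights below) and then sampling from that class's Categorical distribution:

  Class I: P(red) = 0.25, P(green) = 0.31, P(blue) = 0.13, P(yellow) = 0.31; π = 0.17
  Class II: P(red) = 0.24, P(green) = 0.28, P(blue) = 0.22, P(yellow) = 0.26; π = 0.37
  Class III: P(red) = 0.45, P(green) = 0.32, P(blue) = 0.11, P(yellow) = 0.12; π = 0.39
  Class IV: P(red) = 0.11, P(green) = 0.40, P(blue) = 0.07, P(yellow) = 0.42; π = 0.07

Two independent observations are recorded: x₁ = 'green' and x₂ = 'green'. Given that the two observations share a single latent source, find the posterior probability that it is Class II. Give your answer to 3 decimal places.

0.301

P(component k | x) = π_k·f_k(x) / marginal(x), where marginal(x) = Σ_j π_j·f_j(x).
Since both observations come from the same component, the likelihood for component k is f_k(x₁)·f_k(x₂).
  L_I = [P(green | comp) = 0.31] × [0.31] = 0.0961
  L_II = [P(green | comp) = 0.28] × [0.28] = 0.0784
  L_III = [P(green | comp) = 0.32] × [0.32] = 0.1024
  L_IV = [P(green | comp) = 0.40] × [0.4] = 0.16
Weight by the priors:
  π_I·L_I = 0.17 × 0.0961 = 0.016337
  π_II·L_II = 0.37 × 0.0784 = 0.029008
  π_III·L_III = 0.39 × 0.1024 = 0.039936
  π_IV·L_IV = 0.07 × 0.16 = 0.0112
Denominator: 0.016337 + 0.029008 + 0.039936 + 0.0112 = 0.096481
P(Class II | x) ≈ 0.301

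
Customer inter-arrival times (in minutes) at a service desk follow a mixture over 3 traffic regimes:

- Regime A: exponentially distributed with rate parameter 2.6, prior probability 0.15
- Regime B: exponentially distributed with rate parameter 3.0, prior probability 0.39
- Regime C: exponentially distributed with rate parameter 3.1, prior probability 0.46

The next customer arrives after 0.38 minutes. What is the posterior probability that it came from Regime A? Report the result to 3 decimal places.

Posterior ∝ prior × likelihood, so P(k | x) ∝ π_k f_k(x); normalise over all components.
Component likelihoods at x = 0.38 minutes:
  f_A = 0.968034
  f_B = 0.959457
  f_C = 0.954471
Prior × likelihood for each component:
  π_A·f_A = 0.15 × 0.968034 = 0.145205
  π_B·f_B = 0.39 × 0.959457 = 0.374188
  π_C·f_C = 0.46 × 0.954471 = 0.439057
Evidence: 0.145205 + 0.374188 + 0.439057 = 0.95845
So the posterior for Regime A is 0.145205 / 0.95845 ≈ 0.151.

0.151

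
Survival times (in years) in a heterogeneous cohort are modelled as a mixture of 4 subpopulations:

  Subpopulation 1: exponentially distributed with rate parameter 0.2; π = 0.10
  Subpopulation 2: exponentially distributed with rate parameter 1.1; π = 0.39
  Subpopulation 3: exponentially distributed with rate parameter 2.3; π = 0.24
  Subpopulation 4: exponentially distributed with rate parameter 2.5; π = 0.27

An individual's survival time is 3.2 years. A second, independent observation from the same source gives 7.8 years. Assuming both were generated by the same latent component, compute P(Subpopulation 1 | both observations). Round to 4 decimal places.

Apply Bayes' rule: the posterior for each component is proportional to its prior times its likelihood at x.
Since both observations come from the same component, the likelihood for component k is f_k(x₁)·f_k(x₂).
  p_1 = [0.2·e^(−0.2·3.2) = 0.2·e^(−0.6400) = 0.105458] × [0.0420272] = 0.00443213
  p_2 = [1.1·e^(−1.1·3.2) = 1.1·e^(−3.5200) = 0.0325594] × [0.000206607] = 6.72701e-06
  p_3 = [2.3·e^(−2.3·3.2) = 2.3·e^(−7.3600) = 0.00146326] × [3.7195e-08] = 5.44259e-11
  p_4 = [2.5·e^(−2.5·3.2) = 2.5·e^(−8.0000) = 0.000838657] × [8.49567e-09] = 7.12495e-12
Multiply by the mixture weights:
  π_1·p_1 = 0.10 × 0.00443213 = 0.000443213
  π_2·p_2 = 0.39 × 6.72701e-06 = 2.62353e-06
  π_3·p_3 = 0.24 × 5.44259e-11 = 1.30622e-11
  π_4·p_4 = 0.27 × 7.12495e-12 = 1.92374e-12
Evidence: 0.000443213 + 2.62353e-06 + 1.30622e-11 + 1.92374e-12 = 0.000445836
P(Subpopulation 1 | x₁, x₂) = 0.000443213 / 0.000445836 ≈ 0.9941

0.9941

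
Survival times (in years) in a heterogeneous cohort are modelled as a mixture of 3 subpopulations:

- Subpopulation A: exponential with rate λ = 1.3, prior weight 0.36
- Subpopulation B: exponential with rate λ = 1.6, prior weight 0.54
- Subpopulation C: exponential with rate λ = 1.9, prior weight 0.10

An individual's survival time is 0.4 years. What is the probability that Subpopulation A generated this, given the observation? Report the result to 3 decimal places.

The responsibility of component k is P(Z=k) f_k(x) divided by Σ_j P(Z=j) f_j(x).
Component likelihoods at x = 0.4 years:
  L_A = 0.772877
  L_B = 0.843668
  L_C = 0.888566
Multiply by the mixture weights:
  P(Z=A)·L_A = 0.36 × 0.772877 = 0.278236
  P(Z=B)·L_B = 0.54 × 0.843668 = 0.455581
  P(Z=C)·L_C = 0.10 × 0.888566 = 0.0888566
Normaliser: 0.278236 + 0.455581 + 0.0888566 = 0.822673
P(Subpopulation A | x) ≈ 0.338

0.338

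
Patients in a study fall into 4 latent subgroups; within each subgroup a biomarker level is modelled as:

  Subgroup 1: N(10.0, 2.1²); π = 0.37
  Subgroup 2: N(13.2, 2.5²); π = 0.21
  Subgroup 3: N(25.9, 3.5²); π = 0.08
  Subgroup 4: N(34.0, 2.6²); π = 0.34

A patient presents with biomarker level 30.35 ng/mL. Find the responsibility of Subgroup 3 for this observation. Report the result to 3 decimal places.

0.173

Posterior ∝ prior × likelihood, so P(k | x) ∝ π_k f_k(x); normalise over all components.
Component likelihoods at x = 30.35 ng/mL:
  f_1 = (1/(2.1·√(2π)))·exp(−(30.35−10.0)²/(2·2.1²)) = 0.189973·exp(-46.95266) = 7.71628e-22
  f_2 = (1/(2.5·√(2π)))·exp(−(30.35−13.2)²/(2·2.5²)) = 0.159577·exp(-23.52980) = 9.64068e-12
  f_3 = (1/(3.5·√(2π)))·exp(−(30.35−25.9)²/(2·3.5²)) = 0.113984·exp(-0.80827) = 0.0507945
  f_4 = (1/(2.6·√(2π)))·exp(−(30.35−34.0)²/(2·2.6²)) = 0.153439·exp(-0.98539) = 0.0572778
Unnormalised posteriors:
  π_1·f_1 = 0.37 × 7.71628e-22 = 2.85502e-22
  π_2·f_2 = 0.21 × 9.64068e-12 = 2.02454e-12
  π_3·f_3 = 0.08 × 0.0507945 = 0.00406356
  π_4·f_4 = 0.34 × 0.0572778 = 0.0194745
Marginal: 2.85502e-22 + 2.02454e-12 + 0.00406356 + 0.0194745 = 0.023538
So the posterior for Subgroup 3 is 0.00406356 / 0.023538 ≈ 0.173.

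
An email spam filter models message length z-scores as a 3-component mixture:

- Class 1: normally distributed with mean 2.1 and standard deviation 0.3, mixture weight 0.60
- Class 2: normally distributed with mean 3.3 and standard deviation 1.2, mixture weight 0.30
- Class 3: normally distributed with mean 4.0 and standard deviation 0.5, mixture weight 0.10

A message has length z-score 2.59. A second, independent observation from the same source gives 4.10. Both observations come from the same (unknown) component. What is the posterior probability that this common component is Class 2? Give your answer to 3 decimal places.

0.950

The responsibility of component k is P(Z=k) f_k(x) divided by Σ_j P(Z=j) f_j(x).
Since both observations come from the same component, the likelihood for component k is f_k(x₁)·f_k(x₂).
  f_1 = [0.350339] × [2.9703e-10] = 1.04061e-10
  f_2 = [0.279069] × [0.266207] = 0.0742901
  f_3 = [0.0149657] × [0.782085] = 0.0117045
Multiply by the mixture weights:
  P(Z=1)·f_1 = 0.60 × 1.04061e-10 = 6.24367e-11
  P(Z=2)·f_2 = 0.30 × 0.0742901 = 0.022287
  P(Z=3)·f_3 = 0.10 × 0.0117045 = 0.00117045
Sum: 6.24367e-11 + 0.022287 + 0.00117045 = 0.0234575
P(Class 2 | x₁,x₂) ≈ 0.950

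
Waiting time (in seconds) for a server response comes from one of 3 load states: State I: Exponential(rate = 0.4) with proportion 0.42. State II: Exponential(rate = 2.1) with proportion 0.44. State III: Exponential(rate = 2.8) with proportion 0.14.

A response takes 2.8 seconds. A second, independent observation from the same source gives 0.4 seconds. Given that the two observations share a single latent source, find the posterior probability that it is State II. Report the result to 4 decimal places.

0.1106

By Bayes' theorem, P(k | x) = P(Z=k) f_k(x) / Σ_j P(Z=j) f_j(x).
Since both observations come from the same component, the likelihood for component k is f_k(x₁)·f_k(x₂).
  f_I = [0.4·e^(−0.4·2.8) = 0.4·e^(−1.1200) = 0.130512] × [0.340858] = 0.044486
  f_II = [2.1·e^(−2.1·2.8) = 2.1·e^(−5.8800) = 0.00586905] × [0.906592] = 0.00532083
  f_III = [2.8·e^(−2.8·2.8) = 2.8·e^(−7.8400) = 0.00110227] × [0.913583] = 0.00100702
Weight by the priors:
  P(Z=I)·f_I = 0.42 × 0.044486 = 0.0186841
  P(Z=II)·f_II = 0.44 × 0.00532083 = 0.00234117
  P(Z=III)·f_III = 0.14 × 0.00100702 = 0.000140983
Evidence: 0.0186841 + 0.00234117 + 0.000140983 = 0.0211663
Responsibility of State II: 0.00234117 / 0.0211663 ≈ 0.1106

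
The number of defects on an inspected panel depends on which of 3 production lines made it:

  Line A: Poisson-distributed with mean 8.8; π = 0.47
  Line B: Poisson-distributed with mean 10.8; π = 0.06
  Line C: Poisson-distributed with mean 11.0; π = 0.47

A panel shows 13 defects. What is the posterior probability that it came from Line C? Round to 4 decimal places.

0.6177

By Bayes' theorem, P(k | x) = π_k f_k(x) / Σ_j π_j f_j(x).
Evaluate each component's likelihood at the observed value:
  L_A = e^(−8.8)·8.8^13/13! = 0.0459413
  L_B = e^(−10.8)·10.8^13/13! = 0.0890939
  L_C = e^(−11.0)·11.0^13/13! = 0.0925945
Weight by the priors:
  π_A·L_A = 0.47 × 0.0459413 = 0.0215924
  π_B·L_B = 0.06 × 0.0890939 = 0.00534564
  π_C·L_C = 0.47 × 0.0925945 = 0.0435194
Normaliser: 0.0215924 + 0.00534564 + 0.0435194 = 0.0704575
P(Line C | the observation) = 0.0435194 / 0.0704575 ≈ 0.6177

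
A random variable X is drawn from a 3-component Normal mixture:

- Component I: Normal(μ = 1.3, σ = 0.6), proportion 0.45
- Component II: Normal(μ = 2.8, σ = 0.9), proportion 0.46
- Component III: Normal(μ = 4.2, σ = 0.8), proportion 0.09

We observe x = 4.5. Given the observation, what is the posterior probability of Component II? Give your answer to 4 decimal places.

0.4502

Apply Bayes' rule: the posterior for each component is proportional to its prior times its likelihood at x.
Normal densities:
  p_I = (1/(0.6·√(2π)))·exp(−(4.5−1.3)²/(2·0.6²)) = 0.664904·exp(-14.22222) = 4.42717e-07
  p_II = (1/(0.9·√(2π)))·exp(−(4.5−2.8)²/(2·0.9²)) = 0.443269·exp(-1.78395) = 0.0744574
  p_III = (1/(0.8·√(2π)))·exp(−(4.5−4.2)²/(2·0.8²)) = 0.498678·exp(-0.07031) = 0.464819
Weight by the priors:
  w_I·p_I = 0.45 × 4.42717e-07 = 1.99223e-07
  w_II·p_II = 0.46 × 0.0744574 = 0.0342504
  w_III·p_III = 0.09 × 0.464819 = 0.0418337
Denominator: 1.99223e-07 + 0.0342504 + 0.0418337 = 0.0760843
So the posterior for Component II is 0.0342504 / 0.0760843 ≈ 0.4502.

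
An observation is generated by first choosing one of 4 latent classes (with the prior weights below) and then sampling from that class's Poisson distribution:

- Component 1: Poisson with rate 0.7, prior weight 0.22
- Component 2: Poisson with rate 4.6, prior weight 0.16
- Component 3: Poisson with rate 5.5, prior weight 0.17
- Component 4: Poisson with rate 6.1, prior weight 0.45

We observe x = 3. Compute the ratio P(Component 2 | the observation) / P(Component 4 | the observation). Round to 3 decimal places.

Posterior odds = (w_i f_i(x)) / (w_j f_j(x)); the normalising sum cancels.
Evaluate each component's likelihood at the observed value:
  L_1 = 0.0283881
  L_2 = 0.163068
  L_3 = 0.113323
  L_4 = 0.0848481
Posterior odds = (w_2·L_2) / (w_4·L_4) = (0.16·0.163068) / (0.45·0.0848481) = 0.0260908 / 0.0381816 ≈ 0.683

0.683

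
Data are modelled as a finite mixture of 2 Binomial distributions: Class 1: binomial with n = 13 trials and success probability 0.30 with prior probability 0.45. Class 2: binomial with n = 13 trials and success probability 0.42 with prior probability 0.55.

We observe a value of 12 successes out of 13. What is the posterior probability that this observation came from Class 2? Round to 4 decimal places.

By Bayes' theorem, P(k | x) = π_k f_k(x) / Σ_j π_j f_j(x).
Binomial probabilities:
  L_1 = 4.83611e-06
  L_2 = 0.000227176
Unnormalised posteriors:
  π_1·L_1 = 0.45 × 4.83611e-06 = 2.17625e-06
  π_2·L_2 = 0.55 × 0.000227176 = 0.000124947
Marginal: 2.17625e-06 + 0.000124947 = 0.000127123
P(Class 2 | x) ≈ 0.9829

0.9829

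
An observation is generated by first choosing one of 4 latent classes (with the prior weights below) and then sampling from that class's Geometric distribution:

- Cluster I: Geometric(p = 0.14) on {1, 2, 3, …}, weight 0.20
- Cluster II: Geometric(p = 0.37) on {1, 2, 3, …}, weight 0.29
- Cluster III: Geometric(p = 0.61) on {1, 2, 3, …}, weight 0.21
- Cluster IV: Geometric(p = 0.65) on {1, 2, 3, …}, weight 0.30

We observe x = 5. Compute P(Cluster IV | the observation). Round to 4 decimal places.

By Bayes' theorem, P(k | x) = π_k f_k(x) / Σ_j π_j f_j(x).
Component likelihoods at x = 5:
  f_I = 0.0765811
  f_II = 0.058286
  f_III = 0.014112
  f_IV = 0.00975406
Weight by the priors:
  π_I·f_I = 0.20 × 0.0765811 = 0.0153162
  π_II·f_II = 0.29 × 0.058286 = 0.0169029
  π_III·f_III = 0.21 × 0.014112 = 0.00296352
  π_IV·f_IV = 0.30 × 0.00975406 = 0.00292622
Evidence: 0.0153162 + 0.0169029 + 0.00296352 + 0.00292622 = 0.0381089
So the posterior for Cluster IV is 0.00292622 / 0.0381089 ≈ 0.0768.

0.0768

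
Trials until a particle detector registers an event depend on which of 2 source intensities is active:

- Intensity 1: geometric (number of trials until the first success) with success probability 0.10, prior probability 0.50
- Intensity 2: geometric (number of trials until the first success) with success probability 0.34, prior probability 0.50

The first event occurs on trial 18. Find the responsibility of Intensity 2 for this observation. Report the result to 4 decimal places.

0.0171

The responsibility of component k is π_k f_k(x) divided by Σ_j π_j f_j(x).
Component likelihoods at x = 18:
  f_1 = 0.0166772
  f_2 = 0.000290888
Weight by the priors:
  π_1·f_1 = 0.50 × 0.0166772 = 0.00833859
  π_2·f_2 = 0.50 × 0.000290888 = 0.000145444
Denominator: 0.00833859 + 0.000145444 = 0.00848403
So the posterior for Intensity 2 is 0.000145444 / 0.00848403 ≈ 0.0171.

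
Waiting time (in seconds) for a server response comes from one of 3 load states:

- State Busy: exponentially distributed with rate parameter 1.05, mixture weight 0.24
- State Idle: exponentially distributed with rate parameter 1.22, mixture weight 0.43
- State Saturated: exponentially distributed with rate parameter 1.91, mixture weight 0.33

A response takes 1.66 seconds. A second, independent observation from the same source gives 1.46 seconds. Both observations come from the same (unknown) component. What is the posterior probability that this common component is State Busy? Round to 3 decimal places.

0.366

By Bayes' theorem, P(k | x) = π_k f_k(x) / Σ_j π_j f_j(x).
Since both observations come from the same component, the likelihood for component k is f_k(x₁)·f_k(x₂).
  f_Busy = [0.183744] × [0.226681] = 0.0416514
  f_Idle = [0.161] × [0.205492] = 0.0330842
  f_Saturated = [0.0801788] × [0.117479] = 0.00941931
Unnormalised posteriors:
  π_Busy·f_Busy = 0.24 × 0.0416514 = 0.00999634
  π_Idle·f_Idle = 0.43 × 0.0330842 = 0.0142262
  π_Saturated·f_Saturated = 0.33 × 0.00941931 = 0.00310837
Normaliser: 0.00999634 + 0.0142262 + 0.00310837 = 0.0273309
Responsibility of State Busy: 0.00999634 / 0.0273309 ≈ 0.366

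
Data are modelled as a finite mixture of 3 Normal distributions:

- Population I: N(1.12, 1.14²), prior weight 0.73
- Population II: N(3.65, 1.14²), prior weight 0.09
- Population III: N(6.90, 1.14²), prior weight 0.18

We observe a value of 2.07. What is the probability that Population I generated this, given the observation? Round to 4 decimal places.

0.9374

P(component k | x) = π_k·f_k(x) / marginal(x), where marginal(x) = Σ_j π_j·f_j(x).
Normal densities:
  L_I = (1/(1.14·√(2π)))·exp(−(2.07−1.12)²/(2·1.14²)) = 0.349949·exp(-0.34722) = 0.247291
  L_II = (1/(1.14·√(2π)))·exp(−(2.07−3.65)²/(2·1.14²)) = 0.349949·exp(-0.96045) = 0.133933
  L_III = (1/(1.14·√(2π)))·exp(−(2.07−6.90)²/(2·1.14²)) = 0.349949·exp(-8.97542) = 4.42621e-05
Unnormalised posteriors:
  π_I·L_I = 0.73 × 0.247291 = 0.180523
  π_II·L_II = 0.09 × 0.133933 = 0.012054
  π_III·L_III = 0.18 × 4.42621e-05 = 7.96717e-06
Marginal: 0.180523 + 0.012054 + 7.96717e-06 = 0.192584
P(Population I | 2.07) ≈ 0.9374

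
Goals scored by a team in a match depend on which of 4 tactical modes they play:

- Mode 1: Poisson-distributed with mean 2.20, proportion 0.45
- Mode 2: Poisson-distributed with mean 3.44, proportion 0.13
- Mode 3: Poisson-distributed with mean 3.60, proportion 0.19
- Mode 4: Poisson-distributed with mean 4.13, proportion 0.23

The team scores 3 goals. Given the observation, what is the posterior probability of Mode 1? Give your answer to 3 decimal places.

0.441

Apply Bayes' rule: the posterior for each component is proportional to its prior times its likelihood at x.
Poisson probabilities:
  p_1 = 0.196639
  p_2 = 0.217546
  p_3 = 0.212469
  p_4 = 0.188826
Weight by the priors:
  w_1·p_1 = 0.45 × 0.196639 = 0.0884874
  w_2·p_2 = 0.13 × 0.217546 = 0.028281
  w_3·p_3 = 0.19 × 0.212469 = 0.0403692
  w_4·p_4 = 0.23 × 0.188826 = 0.0434301
Denominator: 0.0884874 + 0.028281 + 0.0403692 + 0.0434301 = 0.200568
P(Mode 1 | data) = 0.0884874 / 0.200568 ≈ 0.441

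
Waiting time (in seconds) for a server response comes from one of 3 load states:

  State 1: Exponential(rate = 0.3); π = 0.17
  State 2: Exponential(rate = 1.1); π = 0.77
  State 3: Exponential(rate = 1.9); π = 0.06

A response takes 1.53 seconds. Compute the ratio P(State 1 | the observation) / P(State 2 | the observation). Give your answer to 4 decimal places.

0.2048

The posterior odds equal the prior odds times the likelihood ratio: (P(Z=i)/P(Z=j))·(f_i(x)/f_j(x)).
Exponential densities:
  L_1 = 0.3·e^(−0.3·1.53) = 0.3·e^(−0.4590) = 0.189575
  L_2 = 1.1·e^(−1.1·1.53) = 1.1·e^(−1.6830) = 0.204397
  L_3 = 1.9·e^(−1.9·1.53) = 1.9·e^(−2.9070) = 0.103815
Posterior odds = (P(Z=1)·L_1) / (P(Z=2)·L_2) = (0.17·0.189575) / (0.77·0.204397) = 0.0322277 / 0.157386 ≈ 0.2048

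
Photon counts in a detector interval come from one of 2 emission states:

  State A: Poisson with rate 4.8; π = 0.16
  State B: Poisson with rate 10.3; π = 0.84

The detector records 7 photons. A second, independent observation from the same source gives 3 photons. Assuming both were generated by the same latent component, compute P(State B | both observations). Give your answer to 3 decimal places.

The responsibility of component k is P(Z=k) f_k(x) divided by Σ_j P(Z=j) f_j(x).
Since both observations come from the same component, the likelihood for component k is f_k(x₁)·f_k(x₂).
  p_A = [e^(−4.8)·4.8^7/7! = 0.0958616] × [0.151691] = 0.0145413
  p_B = [e^(−10.3)·10.3^7/7! = 0.0820724] × [0.0061253] = 0.000502718
Weight by the priors:
  P(Z=A)·p_A = 0.16 × 0.0145413 = 0.00232661
  P(Z=B)·p_B = 0.84 × 0.000502718 = 0.000422283
Marginal: 0.00232661 + 0.000422283 = 0.00274889
P(State B | data) ≈ 0.154

0.154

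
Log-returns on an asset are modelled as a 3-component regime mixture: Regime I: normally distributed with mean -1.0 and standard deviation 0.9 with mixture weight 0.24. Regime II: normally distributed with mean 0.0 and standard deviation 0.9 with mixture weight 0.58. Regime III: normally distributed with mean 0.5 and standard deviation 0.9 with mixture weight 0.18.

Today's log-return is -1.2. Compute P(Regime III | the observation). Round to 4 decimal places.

Posterior ∝ prior × likelihood, so P(k | x) ∝ P(Z=k) f_k(x); normalise over all components.
Normal densities:
  f_I = 0.432458
  f_II = 0.182233
  f_III = 0.0744574
Unnormalised posteriors:
  P(Z=I)·f_I = 0.24 × 0.432458 = 0.10379
  P(Z=II)·f_II = 0.58 × 0.182233 = 0.105695
  P(Z=III)·f_III = 0.18 × 0.0744574 = 0.0134023
Denominator: 0.10379 + 0.105695 + 0.0134023 = 0.222888
P(Regime III | x) ≈ 0.0601

0.0601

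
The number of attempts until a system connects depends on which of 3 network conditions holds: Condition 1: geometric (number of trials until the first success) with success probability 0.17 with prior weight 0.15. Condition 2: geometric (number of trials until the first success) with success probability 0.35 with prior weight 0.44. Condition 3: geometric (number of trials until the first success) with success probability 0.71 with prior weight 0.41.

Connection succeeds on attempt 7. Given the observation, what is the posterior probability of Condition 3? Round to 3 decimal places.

Apply Bayes' rule: the posterior for each component is proportional to its prior times its likelihood at x.
Evaluate each component's likelihood at the observed value:
  p_1 = 0.0555799
  p_2 = 0.0263966
  p_3 = 0.000422325
Multiply by the mixture weights:
  P(Z=1)·p_1 = 0.15 × 0.0555799 = 0.00833698
  P(Z=2)·p_2 = 0.44 × 0.0263966 = 0.0116145
  P(Z=3)·p_3 = 0.41 × 0.000422325 = 0.000173153
Denominator: 0.00833698 + 0.0116145 + 0.000173153 = 0.0201246
P(Condition 3 | data) ≈ 0.009

0.009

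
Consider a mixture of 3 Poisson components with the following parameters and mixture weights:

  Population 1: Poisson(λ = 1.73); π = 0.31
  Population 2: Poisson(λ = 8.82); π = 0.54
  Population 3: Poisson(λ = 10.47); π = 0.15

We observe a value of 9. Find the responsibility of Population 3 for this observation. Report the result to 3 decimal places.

The responsibility of component k is w_k f_k(x) divided by Σ_j w_j f_j(x).
Component likelihoods at x = 9:
  f_1 = 6.78145e-05
  f_2 = 0.131515
  f_3 = 0.118221
Prior × likelihood for each component:
  w_1·f_1 = 0.31 × 6.78145e-05 = 2.10225e-05
  w_2·f_2 = 0.54 × 0.131515 = 0.0710184
  w_3·f_3 = 0.15 × 0.118221 = 0.0177331
Marginal: 2.10225e-05 + 0.0710184 + 0.0177331 = 0.0887725
P(Population 3 | the observation) = 0.0177331 / 0.0887725 ≈ 0.200

0.200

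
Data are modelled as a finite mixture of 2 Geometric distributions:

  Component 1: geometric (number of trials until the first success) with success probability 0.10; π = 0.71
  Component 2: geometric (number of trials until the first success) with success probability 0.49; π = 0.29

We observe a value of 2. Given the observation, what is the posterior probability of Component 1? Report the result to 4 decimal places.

0.4686

The responsibility of component k is w_k f_k(x) divided by Σ_j w_j f_j(x).
Evaluate each component's likelihood at the observed value:
  p_1 = 0.09
  p_2 = 0.2499
Prior × likelihood for each component:
  w_1·p_1 = 0.71 × 0.09 = 0.0639
  w_2·p_2 = 0.29 × 0.2499 = 0.072471
Evidence: 0.0639 + 0.072471 = 0.136371
Responsibility of Component 1: 0.0639 / 0.136371 ≈ 0.4686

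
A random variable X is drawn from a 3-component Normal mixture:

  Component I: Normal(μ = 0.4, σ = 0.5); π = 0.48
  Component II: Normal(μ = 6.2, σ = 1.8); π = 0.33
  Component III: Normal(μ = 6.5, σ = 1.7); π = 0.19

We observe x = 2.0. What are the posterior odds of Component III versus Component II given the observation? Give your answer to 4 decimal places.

0.2791

Only the two components matter; the odds are (P(Z=i) f_i(x)) / (P(Z=j) f_j(x)).
Component likelihoods at x = 2.0:
  f_I = 0.00476818
  f_II = 0.0145677
  f_III = 0.007062
Posterior odds = (P(Z=III)·f_III) / (P(Z=II)·f_II) = (0.19·0.007062) / (0.33·0.0145677) = 0.00134178 / 0.00480735 ≈ 0.2791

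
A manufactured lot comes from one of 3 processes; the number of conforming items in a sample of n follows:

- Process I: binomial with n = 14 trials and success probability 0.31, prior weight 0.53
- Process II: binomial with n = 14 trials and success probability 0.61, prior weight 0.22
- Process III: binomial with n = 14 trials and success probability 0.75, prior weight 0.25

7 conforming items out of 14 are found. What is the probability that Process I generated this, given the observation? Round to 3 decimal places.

0.485

Posterior ∝ prior × likelihood, so P(k | x) ∝ π_k f_k(x); normalise over all components.
Evaluate each component's likelihood at the observed value:
  f_I = 0.0703109
  f_II = 0.148016
  f_III = 0.0279612
Multiply by the mixture weights:
  π_I·f_I = 0.53 × 0.0703109 = 0.0372648
  π_II·f_II = 0.22 × 0.148016 = 0.0325635
  π_III·f_III = 0.25 × 0.0279612 = 0.00699031
Evidence: 0.0372648 + 0.0325635 + 0.00699031 = 0.0768186
P(Process I | x) = 0.0372648 / 0.0768186 ≈ 0.485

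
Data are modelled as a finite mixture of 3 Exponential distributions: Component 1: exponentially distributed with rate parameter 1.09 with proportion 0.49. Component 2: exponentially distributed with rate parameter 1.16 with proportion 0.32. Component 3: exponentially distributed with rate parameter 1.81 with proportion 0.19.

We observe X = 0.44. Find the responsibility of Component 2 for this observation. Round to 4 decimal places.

By Bayes' theorem, P(k | x) = π_k f_k(x) / Σ_j π_j f_j(x).
Exponential densities:
  L_1 = 1.09·e^(−1.09·0.44) = 1.09·e^(−0.4796) = 0.674744
  L_2 = 1.16·e^(−1.16·0.44) = 1.16·e^(−0.5104) = 0.696296
  L_3 = 1.81·e^(−1.81·0.44) = 1.81·e^(−0.7964) = 0.816219
Weight by the priors:
  π_1·L_1 = 0.49 × 0.674744 = 0.330624
  π_2·L_2 = 0.32 × 0.696296 = 0.222815
  π_3·L_3 = 0.19 × 0.816219 = 0.155082
Sum: 0.330624 + 0.222815 + 0.155082 = 0.708521
So the posterior for Component 2 is 0.222815 / 0.708521 ≈ 0.3145.

0.3145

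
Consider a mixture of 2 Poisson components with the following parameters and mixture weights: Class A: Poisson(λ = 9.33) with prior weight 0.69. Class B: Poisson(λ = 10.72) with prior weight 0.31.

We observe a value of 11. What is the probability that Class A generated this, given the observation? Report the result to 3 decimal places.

Apply Bayes' rule: the posterior for each component is proportional to its prior times its likelihood at x.
Poisson probabilities:
  f_A = e^(−9.33)·9.33^11/11! = 0.103651
  f_B = e^(−10.72)·10.72^11/11! = 0.118946
Prior × likelihood for each component:
  π_A·f_A = 0.69 × 0.103651 = 0.0715194
  π_B·f_B = 0.31 × 0.118946 = 0.0368733
Sum: 0.0715194 + 0.0368733 = 0.108393
So the posterior for Class A is 0.0715194 / 0.108393 ≈ 0.660.

0.660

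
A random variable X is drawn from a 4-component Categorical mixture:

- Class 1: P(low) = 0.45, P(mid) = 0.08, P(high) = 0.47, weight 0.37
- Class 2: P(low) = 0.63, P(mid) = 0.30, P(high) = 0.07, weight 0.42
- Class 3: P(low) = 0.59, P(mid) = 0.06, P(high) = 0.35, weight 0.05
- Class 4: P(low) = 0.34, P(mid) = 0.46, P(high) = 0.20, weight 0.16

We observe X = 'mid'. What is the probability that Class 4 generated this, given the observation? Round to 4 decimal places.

0.3170

The responsibility of component k is P(Z=k) f_k(x) divided by Σ_j P(Z=j) f_j(x).
Evaluate each component's likelihood at the observed value:
  f_1 = 0.08
  f_2 = 0.3
  f_3 = 0.06
  f_4 = 0.46
Prior × likelihood for each component:
  P(Z=1)·f_1 = 0.37 × 0.08 = 0.0296
  P(Z=2)·f_2 = 0.42 × 0.3 = 0.126
  P(Z=3)·f_3 = 0.05 × 0.06 = 0.003
  P(Z=4)·f_4 = 0.16 × 0.46 = 0.0736
Sum: 0.0296 + 0.126 + 0.003 + 0.0736 = 0.2322
Responsibility of Class 4: 0.0736 / 0.2322 ≈ 0.3170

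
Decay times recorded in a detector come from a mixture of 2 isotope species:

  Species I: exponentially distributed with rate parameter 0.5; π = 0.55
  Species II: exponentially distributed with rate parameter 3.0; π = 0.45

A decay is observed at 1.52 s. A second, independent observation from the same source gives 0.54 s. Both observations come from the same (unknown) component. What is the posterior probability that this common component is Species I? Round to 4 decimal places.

Posterior ∝ prior × likelihood, so P(k | x) ∝ P(Z=k) f_k(x); normalise over all components.
Since both observations come from the same component, the likelihood for component k is f_k(x₁)·f_k(x₂).
  L_I = [0.233833] × [0.38169] = 0.0892517
  L_II = [0.0313862] × [0.593696] = 0.0186339
Multiply by the mixture weights:
  P(Z=I)·L_I = 0.55 × 0.0892517 = 0.0490885
  P(Z=II)·L_II = 0.45 × 0.0186339 = 0.00838523
Marginal: 0.0490885 + 0.00838523 = 0.0574737
So the posterior for Species I is 0.0490885 / 0.0574737 ≈ 0.8541.

0.8541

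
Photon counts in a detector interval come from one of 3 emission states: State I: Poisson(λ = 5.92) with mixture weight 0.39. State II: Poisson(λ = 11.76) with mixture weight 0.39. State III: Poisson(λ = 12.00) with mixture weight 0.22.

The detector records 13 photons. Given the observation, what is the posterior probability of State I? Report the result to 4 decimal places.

Apply Bayes' rule: the posterior for each component is proportional to its prior times its likelihood at x.
Component likelihoods at x = 13 photons:
  L_I = 0.00473019
  L_II = 0.103208
  L_III = 0.10557
Prior × likelihood for each component:
  π_I·L_I = 0.39 × 0.00473019 = 0.00184477
  π_II·L_II = 0.39 × 0.103208 = 0.040251
  π_III·L_III = 0.22 × 0.10557 = 0.0232255
Normaliser: 0.00184477 + 0.040251 + 0.0232255 = 0.0653212
So the posterior for State I is 0.00184477 / 0.0653212 ≈ 0.0282.

0.0282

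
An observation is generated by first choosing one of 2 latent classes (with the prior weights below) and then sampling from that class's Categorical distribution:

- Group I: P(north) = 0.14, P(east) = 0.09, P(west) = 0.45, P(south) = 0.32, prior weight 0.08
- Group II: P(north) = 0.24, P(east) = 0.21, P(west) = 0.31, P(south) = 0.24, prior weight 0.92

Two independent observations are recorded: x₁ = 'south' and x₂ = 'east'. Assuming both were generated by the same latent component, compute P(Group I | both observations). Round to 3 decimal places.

0.047

By Bayes' theorem, P(k | x) = π_k f_k(x) / Σ_j π_j f_j(x).
Since both observations come from the same component, the likelihood for component k is f_k(x₁)·f_k(x₂).
  p_I = [0.32] × [0.09] = 0.0288
  p_II = [0.24] × [0.21] = 0.0504
Prior × likelihood for each component:
  π_I·p_I = 0.08 × 0.0288 = 0.002304
  π_II·p_II = 0.92 × 0.0504 = 0.046368
Denominator: 0.002304 + 0.046368 = 0.048672
P(Group I | data) ≈ 0.047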